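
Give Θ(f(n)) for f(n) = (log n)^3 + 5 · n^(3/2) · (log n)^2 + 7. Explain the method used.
f(n) ∈ Θ(n^(3/2) · (log n)^2)

Compare the terms by growth order. For large n, n^a · (log n)^b dominates n^a' · (log n)^b' iff a > a', or (a = a' and b > b'). Ranking the 3 terms shows the dominant one is 5 · n^(3/2) · (log n)^2. Hence f(n) ∈ Θ(n^(3/2) · (log n)^2).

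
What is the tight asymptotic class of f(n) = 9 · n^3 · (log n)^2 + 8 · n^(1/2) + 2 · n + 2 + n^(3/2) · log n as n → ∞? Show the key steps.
f(n) ∈ Θ(n^3 · (log n)^2)

Compare the terms by growth order. For large n, n^a · (log n)^b dominates n^a' · (log n)^b' iff a > a', or (a = a' and b > b'). Ranking the 5 terms shows the dominant one is 9 · n^3 · (log n)^2. Hence f(n) ∈ Θ(n^3 · (log n)^2).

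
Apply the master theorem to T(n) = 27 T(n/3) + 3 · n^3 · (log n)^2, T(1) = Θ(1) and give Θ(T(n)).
T(n) = Θ(n^3 · (log n)^3)

Here log_3 27 = 3 and f(n) = 3 · n^3 · (log n)^2 = Θ(n^(log_3 27) · (log n)^2). This is the extended Case 2 of the master theorem (f matches the critical exponent up to log factors), giving T(n) = Θ(n^(log_3 27) · (log n)^(2+1)) = Θ(n^3 · (log n)^3).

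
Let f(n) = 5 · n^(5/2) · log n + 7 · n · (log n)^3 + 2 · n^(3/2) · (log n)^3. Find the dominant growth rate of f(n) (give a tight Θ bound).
f(n) ∈ Θ(n^(5/2) · log n)

Compare the terms by growth order. For large n, n^a · (log n)^b dominates n^a' · (log n)^b' iff a > a', or (a = a' and b > b'). Ranking the 3 terms shows the dominant one is 5 · n^(5/2) · log n. Hence f(n) ∈ Θ(n^(5/2) · log n).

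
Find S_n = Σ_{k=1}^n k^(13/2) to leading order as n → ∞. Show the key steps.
S_n ~ (2/15) · n^(15/2)

Integral comparison: Σ_{k=1}^n k^(13/2) = ∫_0^n x^(13/2) dx + O(n^(13/2)). The integral is n^(1 + 13/2) / (1 + 13/2) = n^((13+2)/2) / ((13+2)/2) = (2/15) · n^(15/2).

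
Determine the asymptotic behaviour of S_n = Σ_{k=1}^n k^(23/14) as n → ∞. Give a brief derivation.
S_n ~ (14/37) · n^(37/14)

Integral comparison: Σ_{k=1}^n k^(23/14) = ∫_0^n x^(23/14) dx + O(n^(23/14)). The integral is n^(1 + 23/14) / (1 + 23/14) = n^((23+14)/14) / ((23+14)/14) = (14/37) · n^(37/14).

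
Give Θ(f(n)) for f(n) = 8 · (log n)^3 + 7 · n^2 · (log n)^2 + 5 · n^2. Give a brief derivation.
f(n) ∈ Θ(n^2 · (log n)^2)

Compare the terms by growth order. For large n, n^a · (log n)^b dominates n^a' · (log n)^b' iff a > a', or (a = a' and b > b'). Ranking the 3 terms shows the dominant one is 7 · n^2 · (log n)^2. Hence f(n) ∈ Θ(n^2 · (log n)^2).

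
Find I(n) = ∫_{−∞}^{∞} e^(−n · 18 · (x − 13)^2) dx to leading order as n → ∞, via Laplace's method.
I(n) = sqrt(π/(18n))

Here φ(x) = 18 · (x − 13)^2 has its unique minimum at x* = 13 with φ(x*) = 0 and φ''(x*) = 36. Laplace's method gives
  I(n) ~ e^(−n φ(x*)) · sqrt(2π / (n · φ''(x*))) = sqrt(2π / (36n)) = sqrt(π/(18n)).
This is exact: substituting u = (x − 13)·sqrt(18n) gives I(n) = (1/sqrt(18n)) ∫_{−∞}^{∞} e^(−u^2) du = sqrt(π/(18n)).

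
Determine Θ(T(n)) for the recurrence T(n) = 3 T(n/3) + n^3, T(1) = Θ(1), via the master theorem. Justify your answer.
T(n) = Θ(n^3)

log_3 3 ≈ 1.000. f(n) = n^3 dominates n^(log_3 3) since 3 > 1.000, and the regularity condition a·f(n/b) = 3·(n/3)^3 = (3/27)·n^3 ≤ c·f(n) holds with c = 3/27 ≈ 0.111 < 1. So this is Case 3: T(n) = Θ(f(n)) = Θ(n^3).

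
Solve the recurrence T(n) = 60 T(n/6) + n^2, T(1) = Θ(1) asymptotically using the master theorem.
T(n) = Θ(n^(log_6 60))

Master theorem: compare f(n) = n^2 to n^(log_6 60) where log_6 60 ≈ 2.285. Since 2 < log_6 60, we have f(n) = O(n^(log_6 60 − ε)) for some ε > 0 — Case 1. Hence T(n) = Θ(n^(log_6 60)).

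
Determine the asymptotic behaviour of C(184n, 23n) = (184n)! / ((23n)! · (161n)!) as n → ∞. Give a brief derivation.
C(184n, 23n) ~ (16777216/823543)^(23n) · sqrt(4/(7π·23n))

Write N = 23n. Apply Stirling to each factorial:
  (8N)! ~ sqrt(2π·8N) · (8N/e)^(8N),
  N! ~ sqrt(2π N) · (N/e)^N,
  (7N)! ~ sqrt(2π·7N) · (7N/e)^(7N).
The exponential factors combine to (8N)^(8N) / (N^N · (7N)^(7N)) = 8^(8N)/7^(7N) = (8^8/7^7)^N = (16777216/823543)^N.
The square-root prefactors combine to sqrt(2π·8N) / (sqrt(2π N)·sqrt(2π·7N)) = sqrt(8 / (2π·7·N)) = sqrt(4/(7π·23n)).
Substituting N = 23n: C(184n, 23n) ~ (16777216/823543)^(23n) · sqrt(4/(7π·23n)).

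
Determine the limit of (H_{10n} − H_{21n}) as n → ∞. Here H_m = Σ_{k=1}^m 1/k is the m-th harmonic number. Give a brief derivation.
lim = ln(10/21)

Euler-Maclaurin gives H_m = ln m + γ + 1/(2m) + O(1/m^2). The γ and O(1/m) terms cancel in the difference:
  H_{10n} − H_{21n} = ln(10n) − ln(21n) + O(1/n) = ln(10/21) + O(1/n).
Hence the limit is ln(10/21).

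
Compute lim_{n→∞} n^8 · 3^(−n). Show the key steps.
lim = 0

Exponentials with base > 1 dominate every fixed polynomial: for any fixed c, n^c / 3^n → 0 as n → ∞ (e.g. by the ratio test, or by writing 3^n = e^(n ln 3) and noting e^(n ln 3) / n^c → ∞). Hence n^8 · 3^(−n) = n^8 / 3^n → 0.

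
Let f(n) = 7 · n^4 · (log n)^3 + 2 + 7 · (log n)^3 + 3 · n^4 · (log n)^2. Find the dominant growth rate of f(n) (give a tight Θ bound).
f(n) ∈ Θ(n^4 · (log n)^3)

Compare the terms by growth order. For large n, n^a · (log n)^b dominates n^a' · (log n)^b' iff a > a', or (a = a' and b > b'). Ranking the 4 terms shows the dominant one is 7 · n^4 · (log n)^3. Hence f(n) ∈ Θ(n^4 · (log n)^3).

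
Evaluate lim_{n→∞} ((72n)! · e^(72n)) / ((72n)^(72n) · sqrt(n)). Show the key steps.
lim = sqrt(2π·72)

Stirling: (72n)! ~ sqrt(2π·72n) · (72n/e)^(72n). Hence
  (72n)! · e^(72n) / (72n)^(72n) ~ sqrt(2π·72n).
Dividing by sqrt(n): sqrt(2π·72n) / sqrt(n) = sqrt(2π·72) · n^((1−1)/2), so the limit is sqrt(2π·72).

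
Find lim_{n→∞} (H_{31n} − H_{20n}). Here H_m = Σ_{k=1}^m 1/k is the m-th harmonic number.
lim = ln(31/20)

Euler-Maclaurin gives H_m = ln m + γ + 1/(2m) + O(1/m^2). The γ and O(1/m) terms cancel in the difference:
  H_{31n} − H_{20n} = ln(31n) − ln(20n) + O(1/n) = ln(31/20) + O(1/n).
Hence the limit is ln(31/20).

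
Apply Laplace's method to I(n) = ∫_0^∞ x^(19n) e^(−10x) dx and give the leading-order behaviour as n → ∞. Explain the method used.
I(n) ~ (sqrt(2π·19n) / 10) · (19n/(10e))^(19n)

Write the integrand as exp(19n ln x − 10x) and set f(x) = 19n ln x − 10x. Then f'(x) = 19n/x − 10 = 0 at x* = 19n/10, and f''(x*) = −19n/x*^2 = −10^2/(19n). Laplace's method (interior maximum) gives
  I(n) ~ e^(f(x*)) · sqrt(2π / |f''(x*)|)
        = exp(19n ln(19n/10) − 19n) · sqrt(2π · 19n / 10^2)
        = (19n/10)^(19n) e^(−19n) · sqrt(2π·19n) / 10
        = (sqrt(2π·19n) / 10) · (19n/(10e))^(19n).
This matches Γ(19n+1)/10^(19n+1) with Stirling applied to Γ.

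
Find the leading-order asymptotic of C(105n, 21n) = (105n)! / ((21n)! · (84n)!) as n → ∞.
C(105n, 21n) ~ (3125/256)^(21n) · sqrt(5/(8π·21n))

Write N = 21n. Apply Stirling to each factorial:
  (5N)! ~ sqrt(2π·5N) · (5N/e)^(5N),
  N! ~ sqrt(2π N) · (N/e)^N,
  (4N)! ~ sqrt(2π·4N) · (4N/e)^(4N).
The exponential factors combine to (5N)^(5N) / (N^N · (4N)^(4N)) = 5^(5N)/4^(4N) = (5^5/4^4)^N = (3125/256)^N.
The square-root prefactors combine to sqrt(2π·5N) / (sqrt(2π N)·sqrt(2π·4N)) = sqrt(5 / (2π·4·N)) = sqrt(5/(8π·21n)).
Substituting N = 21n: C(105n, 21n) ~ (3125/256)^(21n) · sqrt(5/(8π·21n)).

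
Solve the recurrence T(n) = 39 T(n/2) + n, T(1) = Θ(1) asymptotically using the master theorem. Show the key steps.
T(n) = Θ(n^(log_2 39))

Master theorem: compare f(n) = n to n^(log_2 39) where log_2 39 ≈ 5.285. Since 1 < log_2 39, we have f(n) = O(n^(log_2 39 − ε)) for some ε > 0 — Case 1. Hence T(n) = Θ(n^(log_2 39)).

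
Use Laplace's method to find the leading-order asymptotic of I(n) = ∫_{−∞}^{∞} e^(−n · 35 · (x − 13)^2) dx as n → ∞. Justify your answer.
I(n) = sqrt(π/(35n))

Here φ(x) = 35 · (x − 13)^2 has its unique minimum at x* = 13 with φ(x*) = 0 and φ''(x*) = 70. Laplace's method gives
  I(n) ~ e^(−n φ(x*)) · sqrt(2π / (n · φ''(x*))) = sqrt(2π / (70n)) = sqrt(π/(35n)).
This is exact: substituting u = (x − 13)·sqrt(35n) gives I(n) = (1/sqrt(35n)) ∫_{−∞}^{∞} e^(−u^2) du = sqrt(π/(35n)).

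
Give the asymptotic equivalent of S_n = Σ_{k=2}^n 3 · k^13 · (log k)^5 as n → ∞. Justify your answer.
S_n ~ 3 · n^14 · (log n)^5 / 14

By integral comparison, S_n = ∫_1^n 3 · x^13 · (log x)^5 dx + O(n^13 · (log n)^5). For the integral, the leading term of ∫_1^n x^13 (log x)^5 dx is n^14/14 · (log n)^5 (by repeated integration by parts; each step lowers the log-exponent and produces a relatively O(1/log n) correction). Hence S_n ~ 3 · n^14 · (log n)^5 / 14.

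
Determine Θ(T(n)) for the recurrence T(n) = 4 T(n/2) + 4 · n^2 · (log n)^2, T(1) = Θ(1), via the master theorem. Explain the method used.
T(n) = Θ(n^2 · (log n)^3)

Here log_2 4 = 2 and f(n) = 4 · n^2 · (log n)^2 = Θ(n^(log_2 4) · (log n)^2). This is the extended Case 2 of the master theorem (f matches the critical exponent up to log factors), giving T(n) = Θ(n^(log_2 4) · (log n)^(2+1)) = Θ(n^2 · (log n)^3).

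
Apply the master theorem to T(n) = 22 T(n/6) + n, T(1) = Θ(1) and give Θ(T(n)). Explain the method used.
T(n) = Θ(n^(log_6 22))

Master theorem: compare f(n) = n to n^(log_6 22) where log_6 22 ≈ 1.725. Since 1 < log_6 22, we have f(n) = O(n^(log_6 22 − ε)) for some ε > 0 — Case 1. Hence T(n) = Θ(n^(log_6 22)).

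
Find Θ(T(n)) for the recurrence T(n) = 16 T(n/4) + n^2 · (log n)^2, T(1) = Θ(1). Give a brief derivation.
T(n) = Θ(n^2 · (log n)^3)

Here log_4 16 = 2 and f(n) = n^2 · (log n)^2 = Θ(n^(log_4 16) · (log n)^2). This is the extended Case 2 of the master theorem (f matches the critical exponent up to log factors), giving T(n) = Θ(n^(log_4 16) · (log n)^(2+1)) = Θ(n^2 · (log n)^3).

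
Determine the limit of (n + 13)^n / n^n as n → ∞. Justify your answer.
lim = e^13

Rewrite as (1 + 13/n)^(n). By the standard limit (1 + x/n)^n → e^x, we have (1 + 13/n)^n → e^13, and raising to the 1st power gives e^13.
More precisely, ln[(1 + 13/n)^(n)] = n · ln(1 + 13/n) = n · (13/n + O(1/n^2)) = 13 + O(1/n) → 13.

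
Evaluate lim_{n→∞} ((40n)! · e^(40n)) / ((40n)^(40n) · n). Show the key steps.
lim = 0

Stirling: (40n)! ~ sqrt(2π·40n) · (40n/e)^(40n). Hence
  (40n)! · e^(40n) / (40n)^(40n) ~ sqrt(2π·40n).
Dividing by n: sqrt(2π·40n) / n = sqrt(2π·40) · n^((1−2)/2), so the expression behaves like sqrt(2π·40) · n^((1−2)/2) → 0.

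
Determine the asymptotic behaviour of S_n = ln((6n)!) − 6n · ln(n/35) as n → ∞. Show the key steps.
S_n ~ 6n · (ln 210 − 1) + O(ln n)

Stirling: ln((6n)!) = 6n ln(6n) − 6n + O(ln n).
  S_n = 6n ln(6n) − 6n − 6n ln(n/35) + O(ln n)
      = 6n ln(6n) − 6n ln n + 6n ln 35 − 6n + O(ln n)
      = 6n ln 6 + 6n ln 35 − 6n + O(ln n)
      = 6n (ln 210 − 1) + O(ln n).
Numerically ln(210) − 1 ≈ 4.3471.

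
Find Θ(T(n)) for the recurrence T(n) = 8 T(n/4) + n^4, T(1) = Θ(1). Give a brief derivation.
T(n) = Θ(n^4)

log_4 8 ≈ 1.500. f(n) = n^4 dominates n^(log_4 8) since 4 > 1.500, and the regularity condition a·f(n/b) = 8·(n/4)^4 = (8/256)·n^4 ≤ c·f(n) holds with c = 8/256 ≈ 0.0312 < 1. So this is Case 3: T(n) = Θ(f(n)) = Θ(n^4).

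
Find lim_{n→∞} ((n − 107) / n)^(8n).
lim = e^(−856)

Rewrite as (1 − 107/n)^(8n). By the standard limit (1 + x/n)^n → e^x, we have (1 − 107/n)^n → e^(−107), and raising to the 8th power gives e^(−856).
More precisely, ln[(1 − 107/n)^(8n)] = 8n · ln(1 − 107/n) = 8n · (-107/n + O(1/n^2)) = -856 + O(1/n) → -856.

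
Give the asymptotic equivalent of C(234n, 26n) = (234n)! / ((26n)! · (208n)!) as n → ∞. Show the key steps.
C(234n, 26n) ~ (387420489/16777216)^(26n) · sqrt(9/(16π·26n))

Write N = 26n. Apply Stirling to each factorial:
  (9N)! ~ sqrt(2π·9N) · (9N/e)^(9N),
  N! ~ sqrt(2π N) · (N/e)^N,
  (8N)! ~ sqrt(2π·8N) · (8N/e)^(8N).
The exponential factors combine to (9N)^(9N) / (N^N · (8N)^(8N)) = 9^(9N)/8^(8N) = (9^9/8^8)^N = (387420489/16777216)^N.
The square-root prefactors combine to sqrt(2π·9N) / (sqrt(2π N)·sqrt(2π·8N)) = sqrt(9 / (2π·8·N)) = sqrt(9/(16π·26n)).
Substituting N = 26n: C(234n, 26n) ~ (387420489/16777216)^(26n) · sqrt(9/(16π·26n)).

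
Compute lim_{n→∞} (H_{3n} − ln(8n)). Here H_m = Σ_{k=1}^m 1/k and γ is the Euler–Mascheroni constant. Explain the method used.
lim = ln(3/8) + γ

By Euler-Maclaurin, H_m = ln m + γ + O(1/m). So
  H_{3n} − ln(8n) = ln(3n) + γ − ln(8n) + O(1/n)
                       = ln(3/8) + γ + O(1/n).
Hence the limit is ln(3/8) + γ.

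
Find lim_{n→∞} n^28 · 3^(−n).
lim = 0

Exponentials with base > 1 dominate every fixed polynomial: for any fixed c, n^c / 3^n → 0 as n → ∞ (e.g. by the ratio test, or by writing 3^n = e^(n ln 3) and noting e^(n ln 3) / n^c → ∞). Hence n^28 · 3^(−n) = n^28 / 3^n → 0.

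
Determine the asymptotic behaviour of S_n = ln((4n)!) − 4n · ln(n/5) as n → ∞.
S_n ~ 4n · (ln 20 − 1) + O(ln n)

Stirling: ln((4n)!) = 4n ln(4n) − 4n + O(ln n).
  S_n = 4n ln(4n) − 4n − 4n ln(n/5) + O(ln n)
      = 4n ln(4n) − 4n ln n + 4n ln 5 − 4n + O(ln n)
      = 4n ln 4 + 4n ln 5 − 4n + O(ln n)
      = 4n (ln 20 − 1) + O(ln n).
Numerically ln(20) − 1 ≈ 1.9957.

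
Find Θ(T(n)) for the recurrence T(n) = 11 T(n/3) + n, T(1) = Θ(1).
T(n) = Θ(n^(log_3 11))

Master theorem: compare f(n) = n to n^(log_3 11) where log_3 11 ≈ 2.183. Since 1 < log_3 11, we have f(n) = O(n^(log_3 11 − ε)) for some ε > 0 — Case 1. Hence T(n) = Θ(n^(log_3 11)).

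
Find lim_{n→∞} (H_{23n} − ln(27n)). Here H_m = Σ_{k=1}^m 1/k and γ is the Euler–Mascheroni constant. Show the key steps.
lim = ln(23/27) + γ

By Euler-Maclaurin, H_m = ln m + γ + O(1/m). So
  H_{23n} − ln(27n) = ln(23n) + γ − ln(27n) + O(1/n)
                       = ln(23/27) + γ + O(1/n).
Hence the limit is ln(23/27) + γ.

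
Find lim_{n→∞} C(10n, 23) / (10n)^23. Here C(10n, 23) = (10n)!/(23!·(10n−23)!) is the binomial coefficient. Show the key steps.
lim = 1/23! = 1/25852016738884976640000

With N = 10n → ∞: C(N, 23) / N^23 = [N(N−1)…(N−22)] / (23! · N^23) = (1/23!) · 1 · (1 − 1/(10n)) · … · (1 − 22/(10n)). Each factor → 1 as N → ∞, so the limit is 1/23! = 1/25852016738884976640000.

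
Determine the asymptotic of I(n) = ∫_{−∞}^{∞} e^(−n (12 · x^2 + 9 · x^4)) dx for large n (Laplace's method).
I(n) ~ sqrt(π/(12n))

φ(x) = 12 · x^2 + 9 · x^4 has its unique global minimum at x* = 0 (since φ'(x) = 24x + 36x^3 = 0 only at x = 0 for real x with both coefficients positive, and φ → ∞ as |x| → ∞). At x* = 0, φ(0) = 0 and φ''(0) = 24. Laplace's method then gives
  I(n) ~ sqrt(2π / (n · φ''(0))) · e^(−n φ(0)) = sqrt(2π / (24n)) = sqrt(π/(12n)).
The 9 · x^4 term contributes only at subleading order (an O(1/n) relative correction).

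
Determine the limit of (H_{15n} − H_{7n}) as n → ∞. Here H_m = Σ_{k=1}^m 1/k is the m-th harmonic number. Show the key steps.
lim = ln(15/7)

Euler-Maclaurin gives H_m = ln m + γ + 1/(2m) + O(1/m^2). The γ and O(1/m) terms cancel in the difference:
  H_{15n} − H_{7n} = ln(15n) − ln(7n) + O(1/n) = ln(15/7) + O(1/n).
Hence the limit is ln(15/7).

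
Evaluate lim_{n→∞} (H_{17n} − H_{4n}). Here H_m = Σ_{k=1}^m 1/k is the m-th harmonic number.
lim = ln(17/4)

Euler-Maclaurin gives H_m = ln m + γ + 1/(2m) + O(1/m^2). The γ and O(1/m) terms cancel in the difference:
  H_{17n} − H_{4n} = ln(17n) − ln(4n) + O(1/n) = ln(17/4) + O(1/n).
Hence the limit is ln(17/4).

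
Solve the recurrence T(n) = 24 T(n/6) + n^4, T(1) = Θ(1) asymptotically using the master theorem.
T(n) = Θ(n^4)

log_6 24 ≈ 1.774. f(n) = n^4 dominates n^(log_6 24) since 4 > 1.774, and the regularity condition a·f(n/b) = 24·(n/6)^4 = (24/1296)·n^4 ≤ c·f(n) holds with c = 24/1296 ≈ 0.0185 < 1. So this is Case 3: T(n) = Θ(f(n)) = Θ(n^4).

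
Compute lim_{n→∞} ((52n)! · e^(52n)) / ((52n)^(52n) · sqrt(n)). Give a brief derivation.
lim = sqrt(2π·52)

Stirling: (52n)! ~ sqrt(2π·52n) · (52n/e)^(52n). Hence
  (52n)! · e^(52n) / (52n)^(52n) ~ sqrt(2π·52n).
Dividing by sqrt(n): sqrt(2π·52n) / sqrt(n) = sqrt(2π·52) · n^((1−1)/2), so the limit is sqrt(2π·52).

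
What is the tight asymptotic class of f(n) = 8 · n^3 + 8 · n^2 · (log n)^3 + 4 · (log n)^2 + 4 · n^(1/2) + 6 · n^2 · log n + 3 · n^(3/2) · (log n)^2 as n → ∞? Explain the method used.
f(n) ∈ Θ(n^3)

Compare the terms by growth order. For large n, n^a · (log n)^b dominates n^a' · (log n)^b' iff a > a', or (a = a' and b > b'). Ranking the 6 terms shows the dominant one is 8 · n^3. Hence f(n) ∈ Θ(n^3).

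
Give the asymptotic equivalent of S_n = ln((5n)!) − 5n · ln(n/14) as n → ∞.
S_n ~ 5n · (ln 70 − 1) + O(ln n)

Stirling: ln((5n)!) = 5n ln(5n) − 5n + O(ln n).
  S_n = 5n ln(5n) − 5n − 5n ln(n/14) + O(ln n)
      = 5n ln(5n) − 5n ln n + 5n ln 14 − 5n + O(ln n)
      = 5n ln 5 + 5n ln 14 − 5n + O(ln n)
      = 5n (ln 70 − 1) + O(ln n).
Numerically ln(70) − 1 ≈ 3.2485.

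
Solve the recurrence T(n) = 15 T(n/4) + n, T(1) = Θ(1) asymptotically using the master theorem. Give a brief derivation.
T(n) = Θ(n^(log_4 15))

Master theorem: compare f(n) = n to n^(log_4 15) where log_4 15 ≈ 1.953. Since 1 < log_4 15, we have f(n) = O(n^(log_4 15 − ε)) for some ε > 0 — Case 1. Hence T(n) = Θ(n^(log_4 15)).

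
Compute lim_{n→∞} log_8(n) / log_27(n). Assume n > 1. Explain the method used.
lim = ln(27) / ln(8) = log_8(27)

Change of base: log_8(n) = ln n / ln 8 and log_27(n) = ln n / ln 27. The ratio is (ln n / ln 8) · (ln 27 / ln n) = ln 27 / ln 8, a constant independent of n. So the limit is ln 27 / ln 8 = log_8(27).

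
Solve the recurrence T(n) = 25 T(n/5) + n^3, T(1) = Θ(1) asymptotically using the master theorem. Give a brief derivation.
T(n) = Θ(n^3)

log_5 25 ≈ 2.000. f(n) = n^3 dominates n^(log_5 25) since 3 > 2.000, and the regularity condition a·f(n/b) = 25·(n/5)^3 = (25/125)·n^3 ≤ c·f(n) holds with c = 25/125 ≈ 0.2 < 1. So this is Case 3: T(n) = Θ(f(n)) = Θ(n^3).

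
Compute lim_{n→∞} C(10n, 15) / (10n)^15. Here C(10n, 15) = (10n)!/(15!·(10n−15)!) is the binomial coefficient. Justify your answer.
lim = 1/15! = 1/1307674368000

With N = 10n → ∞: C(N, 15) / N^15 = [N(N−1)…(N−14)] / (15! · N^15) = (1/15!) · 1 · (1 − 1/(10n)) · … · (1 − 14/(10n)). Each factor → 1 as N → ∞, so the limit is 1/15! = 1/1307674368000.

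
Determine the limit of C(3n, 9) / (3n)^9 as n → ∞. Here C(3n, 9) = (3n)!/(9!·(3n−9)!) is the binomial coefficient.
lim = 1/9! = 1/362880

With N = 3n → ∞: C(N, 9) / N^9 = [N(N−1)…(N−8)] / (9! · N^9) = (1/9!) · 1 · (1 − 1/(3n)) · … · (1 − 8/(3n)). Each factor → 1 as N → ∞, so the limit is 1/9! = 1/362880.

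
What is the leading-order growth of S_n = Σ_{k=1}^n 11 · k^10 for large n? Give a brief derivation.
S_n ~ n^11

By integral comparison (Euler-Maclaurin), Σ_{k=1}^n 11 · k^10 = 11 · ∫_0^n x^10 dx + O(n^10) = 11 · n^11/11 = n^11 + O(n^10). (Equivalently, Faulhaber's formula gives the same leading term.)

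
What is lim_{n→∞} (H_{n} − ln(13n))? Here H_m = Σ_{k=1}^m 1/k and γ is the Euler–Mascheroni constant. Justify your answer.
lim = −ln 13 + γ

By Euler-Maclaurin, H_m = ln m + γ + O(1/m). So
  H_{n} − ln(13n) = ln(n) + γ − ln(13n) + O(1/n)
                       = ln(1/13) + γ + O(1/n).
Hence the limit is ln(1/13) + γ.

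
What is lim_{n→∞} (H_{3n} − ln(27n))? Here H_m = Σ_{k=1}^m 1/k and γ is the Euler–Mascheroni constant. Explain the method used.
lim = −ln 9 + γ

By Euler-Maclaurin, H_m = ln m + γ + O(1/m). So
  H_{3n} − ln(27n) = ln(3n) + γ − ln(27n) + O(1/n)
                       = ln(3/27) + γ + O(1/n).
Hence the limit is ln(3/27) + γ (= −ln 9).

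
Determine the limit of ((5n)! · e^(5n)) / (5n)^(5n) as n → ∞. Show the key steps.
lim = ∞

Stirling: (5n)! ~ sqrt(2π·5n) · (5n/e)^(5n). Hence
  (5n)! · e^(5n) / (5n)^(5n) ~ sqrt(2π·5n) = sqrt(2π·5) · sqrt(n) → ∞.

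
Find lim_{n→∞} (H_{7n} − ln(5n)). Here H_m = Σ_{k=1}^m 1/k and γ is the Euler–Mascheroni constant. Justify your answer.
lim = ln(7/5) + γ

By Euler-Maclaurin, H_m = ln m + γ + O(1/m). So
  H_{7n} − ln(5n) = ln(7n) + γ − ln(5n) + O(1/n)
                       = ln(7/5) + γ + O(1/n).
Hence the limit is ln(7/5) + γ.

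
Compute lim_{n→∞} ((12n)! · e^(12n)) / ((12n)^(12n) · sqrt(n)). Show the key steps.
lim = sqrt(2π·12)

Stirling: (12n)! ~ sqrt(2π·12n) · (12n/e)^(12n). Hence
  (12n)! · e^(12n) / (12n)^(12n) ~ sqrt(2π·12n).
Dividing by sqrt(n): sqrt(2π·12n) / sqrt(n) = sqrt(2π·12) · n^((1−1)/2), so the limit is sqrt(2π·12).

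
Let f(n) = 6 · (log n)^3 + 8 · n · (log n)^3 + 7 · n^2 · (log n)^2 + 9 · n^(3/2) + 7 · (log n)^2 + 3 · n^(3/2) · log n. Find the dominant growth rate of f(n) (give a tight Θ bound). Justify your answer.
f(n) ∈ Θ(n^2 · (log n)^2)

Compare the terms by growth order. For large n, n^a · (log n)^b dominates n^a' · (log n)^b' iff a > a', or (a = a' and b > b'). Ranking the 6 terms shows the dominant one is 7 · n^2 · (log n)^2. Hence f(n) ∈ Θ(n^2 · (log n)^2).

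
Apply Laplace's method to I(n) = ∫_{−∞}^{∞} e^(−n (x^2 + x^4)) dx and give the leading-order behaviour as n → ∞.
I(n) ~ sqrt(π/n)

φ(x) = x^2 + x^4 has its unique global minimum at x* = 0 (since φ'(x) = 2x + 4x^3 = 0 only at x = 0 for real x with both coefficients positive, and φ → ∞ as |x| → ∞). At x* = 0, φ(0) = 0 and φ''(0) = 2. Laplace's method then gives
  I(n) ~ sqrt(2π / (n · φ''(0))) · e^(−n φ(0)) = sqrt(2π / (2n)) = sqrt(π/n).
The x^4 term contributes only at subleading order (an O(1/n) relative correction).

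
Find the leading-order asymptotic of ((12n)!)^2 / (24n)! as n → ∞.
((12n)!)^2/(24n)! ~ ((2π·12n)^(1/2) / sqrt(2)) · 2^(−2·12n)  →  0

Write N = 12n. Stirling: N! ~ sqrt(2π N)(N/e)^N and (2N)! ~ sqrt(2π·2N)·(2N/e)^(2N).
  (N!)^2/(2N)! ~ (2π N)^(2/2) (N/e)^(2N) / [sqrt(2π·2N) (2N/e)^(2N)]
     = (2π N)^(2/2) / sqrt(2π·2N) · (N/(2N))^(2N)
     = (2π N)^((2−1)/2) / sqrt(2) · 2^(−2N).
Since 2^2 > 1, the factor 2^(−2N) decays exponentially, so the ratio → 0. Substituting N = 12n gives the stated form.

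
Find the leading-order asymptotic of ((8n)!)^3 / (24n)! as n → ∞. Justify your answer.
((8n)!)^3/(24n)! ~ ((2π·8n)^(2/2) / sqrt(3)) · 3^(−3·8n)  →  0

Write N = 8n. Stirling: N! ~ sqrt(2π N)(N/e)^N and (3N)! ~ sqrt(2π·3N)·(3N/e)^(3N).
  (N!)^3/(3N)! ~ (2π N)^(3/2) (N/e)^(3N) / [sqrt(2π·3N) (3N/e)^(3N)]
     = (2π N)^(3/2) / sqrt(2π·3N) · (N/(3N))^(3N)
     = (2π N)^((3−1)/2) / sqrt(3) · 3^(−3N).
Since 3^3 > 1, the factor 3^(−3N) decays exponentially, so the ratio → 0. Substituting N = 8n gives the stated form.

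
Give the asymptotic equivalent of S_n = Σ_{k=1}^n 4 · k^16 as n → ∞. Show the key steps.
S_n ~ 4 · n^17 / 17

By integral comparison (Euler-Maclaurin), Σ_{k=1}^n 4 · k^16 = 4 · ∫_0^n x^16 dx + O(n^16) = 4 · n^17/17 + O(n^16). (Equivalently, Faulhaber's formula gives the same leading term.)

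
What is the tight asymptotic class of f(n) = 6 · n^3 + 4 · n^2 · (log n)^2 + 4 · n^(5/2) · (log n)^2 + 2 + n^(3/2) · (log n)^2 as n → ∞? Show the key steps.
f(n) ∈ Θ(n^3)

Compare the terms by growth order. For large n, n^a · (log n)^b dominates n^a' · (log n)^b' iff a > a', or (a = a' and b > b'). Ranking the 5 terms shows the dominant one is 6 · n^3. Hence f(n) ∈ Θ(n^3).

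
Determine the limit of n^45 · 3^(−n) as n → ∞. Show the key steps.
lim = 0

Exponentials with base > 1 dominate every fixed polynomial: for any fixed c, n^c / 3^n → 0 as n → ∞ (e.g. by the ratio test, or by writing 3^n = e^(n ln 3) and noting e^(n ln 3) / n^c → ∞). Hence n^45 · 3^(−n) = n^45 / 3^n → 0.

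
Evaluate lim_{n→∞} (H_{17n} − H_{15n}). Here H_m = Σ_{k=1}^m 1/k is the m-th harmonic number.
lim = ln(17/15)

Euler-Maclaurin gives H_m = ln m + γ + 1/(2m) + O(1/m^2). The γ and O(1/m) terms cancel in the difference:
  H_{17n} − H_{15n} = ln(17n) − ln(15n) + O(1/n) = ln(17/15) + O(1/n).
Hence the limit is ln(17/15).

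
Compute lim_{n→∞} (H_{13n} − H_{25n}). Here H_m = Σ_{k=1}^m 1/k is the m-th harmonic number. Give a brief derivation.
lim = ln(13/25)

Euler-Maclaurin gives H_m = ln m + γ + 1/(2m) + O(1/m^2). The γ and O(1/m) terms cancel in the difference:
  H_{13n} − H_{25n} = ln(13n) − ln(25n) + O(1/n) = ln(13/25) + O(1/n).
Hence the limit is ln(13/25).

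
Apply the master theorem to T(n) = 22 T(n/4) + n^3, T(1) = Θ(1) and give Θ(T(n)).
T(n) = Θ(n^3)

log_4 22 ≈ 2.230. f(n) = n^3 dominates n^(log_4 22) since 3 > 2.230, and the regularity condition a·f(n/b) = 22·(n/4)^3 = (22/64)·n^3 ≤ c·f(n) holds with c = 22/64 ≈ 0.344 < 1. So this is Case 3: T(n) = Θ(f(n)) = Θ(n^3).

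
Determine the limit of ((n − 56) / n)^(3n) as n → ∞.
lim = e^(−168)

Rewrite as (1 − 56/n)^(3n). By the standard limit (1 + x/n)^n → e^x, we have (1 − 56/n)^n → e^(−56), and raising to the 3rd power gives e^(−168).
More precisely, ln[(1 − 56/n)^(3n)] = 3n · ln(1 − 56/n) = 3n · (-56/n + O(1/n^2)) = -168 + O(1/n) → -168.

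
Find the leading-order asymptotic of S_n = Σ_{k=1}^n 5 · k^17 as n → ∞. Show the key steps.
S_n ~ 5 · n^18 / 18

By integral comparison (Euler-Maclaurin), Σ_{k=1}^n 5 · k^17 = 5 · ∫_0^n x^17 dx + O(n^17) = 5 · n^18/18 + O(n^17). (Equivalently, Faulhaber's formula gives the same leading term.)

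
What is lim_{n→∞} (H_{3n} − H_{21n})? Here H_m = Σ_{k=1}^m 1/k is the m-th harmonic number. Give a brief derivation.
lim = ln(3/21) = −ln 7

Euler-Maclaurin gives H_m = ln m + γ + 1/(2m) + O(1/m^2). The γ and O(1/m) terms cancel in the difference:
  H_{3n} − H_{21n} = ln(3n) − ln(21n) + O(1/n) = ln(3/21) + O(1/n).
Hence the limit is ln(3/21) = −ln 7.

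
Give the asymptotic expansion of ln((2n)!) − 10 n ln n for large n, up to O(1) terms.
ln((2n)!) − 10 n ln n = −8 n ln n + 2(ln 2 − 1) n + (1/2) ln(2π·2n) + O(1/n)

Stirling: ln((2n)!) = 2n ln(2n) − 2n + (1/2) ln(2π·2n) + O(1/n).
Expand 2n ln(2n) = 2n (ln n + ln 2) = 2n ln n + 2n ln 2.
Subtract 10n ln n: leading term is (2 − 10) n ln n = −8 n ln n. The next term is 2n ln 2 − 2n = 2(ln 2 − 1) n. Then the (1/2) ln(2π·2n) correction.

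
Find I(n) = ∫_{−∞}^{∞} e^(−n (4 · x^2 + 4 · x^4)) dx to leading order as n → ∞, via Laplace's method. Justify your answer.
I(n) ~ sqrt(π/(4n))

φ(x) = 4 · x^2 + 4 · x^4 has its unique global minimum at x* = 0 (since φ'(x) = 8x + 16x^3 = 0 only at x = 0 for real x with both coefficients positive, and φ → ∞ as |x| → ∞). At x* = 0, φ(0) = 0 and φ''(0) = 8. Laplace's method then gives
  I(n) ~ sqrt(2π / (n · φ''(0))) · e^(−n φ(0)) = sqrt(2π / (8n)) = sqrt(π/(4n)).
The 4 · x^4 term contributes only at subleading order (an O(1/n) relative correction).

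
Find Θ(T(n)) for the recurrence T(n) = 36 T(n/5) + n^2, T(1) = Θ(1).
T(n) = Θ(n^(log_5 36))

Master theorem: compare f(n) = n^2 to n^(log_5 36) where log_5 36 ≈ 2.227. Since 2 < log_5 36, we have f(n) = O(n^(log_5 36 − ε)) for some ε > 0 — Case 1. Hence T(n) = Θ(n^(log_5 36)).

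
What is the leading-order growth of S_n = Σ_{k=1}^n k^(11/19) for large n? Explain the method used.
S_n ~ (19/30) · n^(30/19)

Integral comparison: Σ_{k=1}^n k^(11/19) = ∫_0^n x^(11/19) dx + O(n^(11/19)). The integral is n^(1 + 11/19) / (1 + 11/19) = n^((11+19)/19) / ((11+19)/19) = (19/30) · n^(30/19).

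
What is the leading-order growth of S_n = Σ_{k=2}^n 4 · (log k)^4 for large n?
S_n ~ 4 · n · (log n)^4

By integral comparison, S_n = ∫_1^n 4 · (log x)^4 dx + O((log n)^4). For the integral, the leading term of ∫_1^n (log x)^4 dx is n · (log n)^4 (by repeated integration by parts; each step lowers the log-exponent and produces a relatively O(1/log n) correction). Hence S_n ~ 4 · n · (log n)^4.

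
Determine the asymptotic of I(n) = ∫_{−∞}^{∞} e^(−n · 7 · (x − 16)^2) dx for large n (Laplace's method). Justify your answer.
I(n) = sqrt(π/(7n))

Here φ(x) = 7 · (x − 16)^2 has its unique minimum at x* = 16 with φ(x*) = 0 and φ''(x*) = 14. Laplace's method gives
  I(n) ~ e^(−n φ(x*)) · sqrt(2π / (n · φ''(x*))) = sqrt(2π / (14n)) = sqrt(π/(7n)).
This is exact: substituting u = (x − 16)·sqrt(7n) gives I(n) = (1/sqrt(7n)) ∫_{−∞}^{∞} e^(−u^2) du = sqrt(π/(7n)).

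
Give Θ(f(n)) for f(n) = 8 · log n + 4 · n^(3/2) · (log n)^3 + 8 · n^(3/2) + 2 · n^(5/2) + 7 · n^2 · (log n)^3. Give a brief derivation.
f(n) ∈ Θ(n^(5/2))

Compare the terms by growth order. For large n, n^a · (log n)^b dominates n^a' · (log n)^b' iff a > a', or (a = a' and b > b'). Ranking the 5 terms shows the dominant one is 2 · n^(5/2). Hence f(n) ∈ Θ(n^(5/2)).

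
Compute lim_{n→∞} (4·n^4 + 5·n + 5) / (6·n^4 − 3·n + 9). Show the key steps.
lim = 4/6 = 2/3

For large n the leading n^4 terms dominate both numerator and denominator. Dividing top and bottom by n^4, every other term tends to 0, leaving 4/6 = 2/3.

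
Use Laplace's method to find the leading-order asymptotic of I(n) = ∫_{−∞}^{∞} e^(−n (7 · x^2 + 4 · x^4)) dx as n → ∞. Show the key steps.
I(n) ~ sqrt(π/(7n))

φ(x) = 7 · x^2 + 4 · x^4 has its unique global minimum at x* = 0 (since φ'(x) = 14x + 16x^3 = 0 only at x = 0 for real x with both coefficients positive, and φ → ∞ as |x| → ∞). At x* = 0, φ(0) = 0 and φ''(0) = 14. Laplace's method then gives
  I(n) ~ sqrt(2π / (n · φ''(0))) · e^(−n φ(0)) = sqrt(2π / (14n)) = sqrt(π/(7n)).
The 4 · x^4 term contributes only at subleading order (an O(1/n) relative correction).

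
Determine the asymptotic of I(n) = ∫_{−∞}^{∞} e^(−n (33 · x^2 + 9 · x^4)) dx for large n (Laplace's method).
I(n) ~ sqrt(π/(33n))

φ(x) = 33 · x^2 + 9 · x^4 has its unique global minimum at x* = 0 (since φ'(x) = 66x + 36x^3 = 0 only at x = 0 for real x with both coefficients positive, and φ → ∞ as |x| → ∞). At x* = 0, φ(0) = 0 and φ''(0) = 66. Laplace's method then gives
  I(n) ~ sqrt(2π / (n · φ''(0))) · e^(−n φ(0)) = sqrt(2π / (66n)) = sqrt(π/(33n)).
The 9 · x^4 term contributes only at subleading order (an O(1/n) relative correction).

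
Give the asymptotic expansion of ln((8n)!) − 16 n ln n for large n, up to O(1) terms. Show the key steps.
ln((8n)!) − 16 n ln n = −8 n ln n + 8(ln 8 − 1) n + (1/2) ln(2π·8n) + O(1/n)

Stirling: ln((8n)!) = 8n ln(8n) − 8n + (1/2) ln(2π·8n) + O(1/n).
Expand 8n ln(8n) = 8n (ln n + ln 8) = 8n ln n + 8n ln 8.
Subtract 16n ln n: leading term is (8 − 16) n ln n = −8 n ln n. The next term is 8n ln 8 − 8n = 8(ln 8 − 1) n. Then the (1/2) ln(2π·8n) correction.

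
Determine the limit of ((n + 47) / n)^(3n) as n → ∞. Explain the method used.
lim = e^141

Rewrite as (1 + 47/n)^(3n). By the standard limit (1 + x/n)^n → e^x, we have (1 + 47/n)^n → e^47, and raising to the 3rd power gives e^141.
More precisely, ln[(1 + 47/n)^(3n)] = 3n · ln(1 + 47/n) = 3n · (47/n + O(1/n^2)) = 141 + O(1/n) → 141.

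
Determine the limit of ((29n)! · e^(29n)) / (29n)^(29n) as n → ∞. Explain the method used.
lim = ∞

Stirling: (29n)! ~ sqrt(2π·29n) · (29n/e)^(29n). Hence
  (29n)! · e^(29n) / (29n)^(29n) ~ sqrt(2π·29n) = sqrt(2π·29) · sqrt(n) → ∞.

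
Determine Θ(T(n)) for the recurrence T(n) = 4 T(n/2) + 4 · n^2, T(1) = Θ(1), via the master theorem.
T(n) = Θ(n^2 log n)

log_2 4 = 2, and f(n) = 4 · n^2 = Θ(n^(log_2 4)). This is Case 2 of the master theorem: T(n) = Θ(f(n) · log n) = Θ(n^2 log n).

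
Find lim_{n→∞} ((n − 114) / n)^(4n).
lim = e^(−456)

Rewrite as (1 − 114/n)^(4n). By the standard limit (1 + x/n)^n → e^x, we have (1 − 114/n)^n → e^(−114), and raising to the 4th power gives e^(−456).
More precisely, ln[(1 − 114/n)^(4n)] = 4n · ln(1 − 114/n) = 4n · (-114/n + O(1/n^2)) = -456 + O(1/n) → -456.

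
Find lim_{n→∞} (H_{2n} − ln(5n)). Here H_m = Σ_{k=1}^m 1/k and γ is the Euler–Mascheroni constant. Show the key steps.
lim = ln(2/5) + γ

By Euler-Maclaurin, H_m = ln m + γ + O(1/m). So
  H_{2n} − ln(5n) = ln(2n) + γ − ln(5n) + O(1/n)
                       = ln(2/5) + γ + O(1/n).
Hence the limit is ln(2/5) + γ.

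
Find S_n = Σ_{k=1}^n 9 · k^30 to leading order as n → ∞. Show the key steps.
S_n ~ 9 · n^31 / 31

By integral comparison (Euler-Maclaurin), Σ_{k=1}^n 9 · k^30 = 9 · ∫_0^n x^30 dx + O(n^30) = 9 · n^31/31 + O(n^30). (Equivalently, Faulhaber's formula gives the same leading term.)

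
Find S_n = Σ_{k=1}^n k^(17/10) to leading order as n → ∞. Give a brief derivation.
S_n ~ (10/27) · n^(27/10)

Integral comparison: Σ_{k=1}^n k^(17/10) = ∫_0^n x^(17/10) dx + O(n^(17/10)). The integral is n^(1 + 17/10) / (1 + 17/10) = n^((17+10)/10) / ((17+10)/10) = (10/27) · n^(27/10).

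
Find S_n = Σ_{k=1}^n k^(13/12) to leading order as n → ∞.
S_n ~ (12/25) · n^(25/12)

Integral comparison: Σ_{k=1}^n k^(13/12) = ∫_0^n x^(13/12) dx + O(n^(13/12)). The integral is n^(1 + 13/12) / (1 + 13/12) = n^((13+12)/12) / ((13+12)/12) = (12/25) · n^(25/12).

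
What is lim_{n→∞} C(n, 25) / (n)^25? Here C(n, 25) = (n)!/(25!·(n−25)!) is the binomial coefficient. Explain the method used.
lim = 1/25! = 1/15511210043330985984000000

With N = n → ∞: C(N, 25) / N^25 = [N(N−1)…(N−24)] / (25! · N^25) = (1/25!) · 1 · (1 − 1/n) · … · (1 − 24/n). Each factor → 1 as N → ∞, so the limit is 1/25! = 1/15511210043330985984000000.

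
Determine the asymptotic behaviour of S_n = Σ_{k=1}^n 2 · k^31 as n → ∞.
S_n ~ n^32 / 16

By integral comparison (Euler-Maclaurin), Σ_{k=1}^n 2 · k^31 = 2 · ∫_0^n x^31 dx + O(n^31) = 2 · n^32/32 = n^32 / 16 + O(n^31). (Equivalently, Faulhaber's formula gives the same leading term.)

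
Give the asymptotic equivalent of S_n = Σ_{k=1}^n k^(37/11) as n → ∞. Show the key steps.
S_n ~ (11/48) · n^(48/11)

Integral comparison: Σ_{k=1}^n k^(37/11) = ∫_0^n x^(37/11) dx + O(n^(37/11)). The integral is n^(1 + 37/11) / (1 + 37/11) = n^((37+11)/11) / ((37+11)/11) = (11/48) · n^(48/11).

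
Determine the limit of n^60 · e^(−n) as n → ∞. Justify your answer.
lim = 0

Exponentials with base > 1 dominate every fixed polynomial: for any fixed c, n^c / e^n → 0 as n → ∞ (e.g. by the ratio test, or since e^n grows faster than any power of n). Hence n^60 · e^(−n) = n^60 / e^n → 0.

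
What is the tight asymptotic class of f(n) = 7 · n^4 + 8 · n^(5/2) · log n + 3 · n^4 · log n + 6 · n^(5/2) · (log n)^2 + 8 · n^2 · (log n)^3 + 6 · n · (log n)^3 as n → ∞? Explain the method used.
f(n) ∈ Θ(n^4 · log n)

Compare the terms by growth order. For large n, n^a · (log n)^b dominates n^a' · (log n)^b' iff a > a', or (a = a' and b > b'). Ranking the 6 terms shows the dominant one is 3 · n^4 · log n. Hence f(n) ∈ Θ(n^4 · log n).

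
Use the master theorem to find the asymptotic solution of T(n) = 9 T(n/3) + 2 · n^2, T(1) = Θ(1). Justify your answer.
T(n) = Θ(n^2 log n)

log_3 9 = 2, and f(n) = 2 · n^2 = Θ(n^(log_3 9)). This is Case 2 of the master theorem: T(n) = Θ(f(n) · log n) = Θ(n^2 log n).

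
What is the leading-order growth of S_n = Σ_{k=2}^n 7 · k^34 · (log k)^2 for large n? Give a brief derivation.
S_n ~ n^35 · (log n)^2 / 5

By integral comparison, S_n = ∫_1^n 7 · x^34 · (log x)^2 dx + O(n^34 · (log n)^2). For the integral, the leading term of ∫_1^n x^34 (log x)^2 dx is n^35/35 · (log n)^2 (by repeated integration by parts; each step lowers the log-exponent and produces a relatively O(1/log n) correction). Hence S_n ~ n^35 · (log n)^2 / 5.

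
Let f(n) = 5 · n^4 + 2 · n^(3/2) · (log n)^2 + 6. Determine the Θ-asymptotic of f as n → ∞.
f(n) ∈ Θ(n^4)

Compare the terms by growth order. For large n, n^a · (log n)^b dominates n^a' · (log n)^b' iff a > a', or (a = a' and b > b'). Ranking the 3 terms shows the dominant one is 5 · n^4. Hence f(n) ∈ Θ(n^4).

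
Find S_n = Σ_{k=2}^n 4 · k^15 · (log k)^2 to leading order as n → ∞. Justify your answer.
S_n ~ n^16 · (log n)^2 / 4

By integral comparison, S_n = ∫_1^n 4 · x^15 · (log x)^2 dx + O(n^15 · (log n)^2). For the integral, the leading term of ∫_1^n x^15 (log x)^2 dx is n^16/16 · (log n)^2 (by repeated integration by parts; each step lowers the log-exponent and produces a relatively O(1/log n) correction). Hence S_n ~ n^16 · (log n)^2 / 4.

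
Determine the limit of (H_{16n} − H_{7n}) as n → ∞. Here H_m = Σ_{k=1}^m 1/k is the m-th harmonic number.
lim = ln(16/7)

Euler-Maclaurin gives H_m = ln m + γ + 1/(2m) + O(1/m^2). The γ and O(1/m) terms cancel in the difference:
  H_{16n} − H_{7n} = ln(16n) − ln(7n) + O(1/n) = ln(16/7) + O(1/n).
Hence the limit is ln(16/7).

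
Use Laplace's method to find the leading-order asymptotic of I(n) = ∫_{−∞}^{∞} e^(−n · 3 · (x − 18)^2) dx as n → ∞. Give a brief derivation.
I(n) = sqrt(π/(3n))

Here φ(x) = 3 · (x − 18)^2 has its unique minimum at x* = 18 with φ(x*) = 0 and φ''(x*) = 6. Laplace's method gives
  I(n) ~ e^(−n φ(x*)) · sqrt(2π / (n · φ''(x*))) = sqrt(2π / (6n)) = sqrt(π/(3n)).
This is exact: substituting u = (x − 18)·sqrt(3n) gives I(n) = (1/sqrt(3n)) ∫_{−∞}^{∞} e^(−u^2) du = sqrt(π/(3n)).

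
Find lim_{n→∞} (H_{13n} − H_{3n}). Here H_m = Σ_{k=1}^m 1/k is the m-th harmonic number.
lim = ln(13/3)

Euler-Maclaurin gives H_m = ln m + γ + 1/(2m) + O(1/m^2). The γ and O(1/m) terms cancel in the difference:
  H_{13n} − H_{3n} = ln(13n) − ln(3n) + O(1/n) = ln(13/3) + O(1/n).
Hence the limit is ln(13/3).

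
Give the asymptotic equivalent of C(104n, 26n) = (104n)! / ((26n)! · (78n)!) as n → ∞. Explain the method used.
C(104n, 26n) ~ (256/27)^(26n) · sqrt(2/(3π·26n))

Write N = 26n. Apply Stirling to each factorial:
  (4N)! ~ sqrt(2π·4N) · (4N/e)^(4N),
  N! ~ sqrt(2π N) · (N/e)^N,
  (3N)! ~ sqrt(2π·3N) · (3N/e)^(3N).
The exponential factors combine to (4N)^(4N) / (N^N · (3N)^(3N)) = 4^(4N)/3^(3N) = (4^4/3^3)^N = (256/27)^N.
The square-root prefactors combine to sqrt(2π·4N) / (sqrt(2π N)·sqrt(2π·3N)) = sqrt(4 / (2π·3·N)) = sqrt(2/(3π·26n)).
Substituting N = 26n: C(104n, 26n) ~ (256/27)^(26n) · sqrt(2/(3π·26n)).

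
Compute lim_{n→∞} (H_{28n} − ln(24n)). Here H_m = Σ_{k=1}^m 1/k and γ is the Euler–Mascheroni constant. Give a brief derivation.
lim = ln(7/6) + γ

By Euler-Maclaurin, H_m = ln m + γ + O(1/m). So
  H_{28n} − ln(24n) = ln(28n) + γ − ln(24n) + O(1/n)
                       = ln(28/24) + γ + O(1/n).
Hence the limit is ln(28/24) + γ (= ln(7/6)).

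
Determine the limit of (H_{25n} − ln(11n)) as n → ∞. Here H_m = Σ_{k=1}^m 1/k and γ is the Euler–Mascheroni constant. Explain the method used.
lim = ln(25/11) + γ

By Euler-Maclaurin, H_m = ln m + γ + O(1/m). So
  H_{25n} − ln(11n) = ln(25n) + γ − ln(11n) + O(1/n)
                       = ln(25/11) + γ + O(1/n).
Hence the limit is ln(25/11) + γ.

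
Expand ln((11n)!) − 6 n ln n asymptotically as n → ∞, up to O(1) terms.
ln((11n)!) − 6 n ln n = 5 n ln n + 11(ln 11 − 1) n + (1/2) ln(2π·11n) + O(1/n)

Stirling: ln((11n)!) = 11n ln(11n) − 11n + (1/2) ln(2π·11n) + O(1/n).
Expand 11n ln(11n) = 11n (ln n + ln 11) = 11n ln n + 11n ln 11.
Subtract 6n ln n: leading term is (11 − 6) n ln n = 5 n ln n. The next term is 11n ln 11 − 11n = 11(ln 11 − 1) n. Then the (1/2) ln(2π·11n) correction.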